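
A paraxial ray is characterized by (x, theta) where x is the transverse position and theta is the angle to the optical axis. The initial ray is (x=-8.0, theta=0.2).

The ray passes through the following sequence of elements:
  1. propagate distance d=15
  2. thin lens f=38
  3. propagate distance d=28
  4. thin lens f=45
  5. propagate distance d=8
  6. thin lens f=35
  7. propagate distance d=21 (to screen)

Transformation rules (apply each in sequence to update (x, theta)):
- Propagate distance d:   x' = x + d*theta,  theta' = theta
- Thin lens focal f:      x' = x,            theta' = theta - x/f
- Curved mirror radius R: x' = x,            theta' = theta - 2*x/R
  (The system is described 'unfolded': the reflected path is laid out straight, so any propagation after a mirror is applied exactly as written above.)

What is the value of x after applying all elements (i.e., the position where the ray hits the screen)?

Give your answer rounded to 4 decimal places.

Answer: 7.4339

Derivation:
Initial: x=-8.0000 theta=0.2000
After 1 (propagate distance d=15): x=-5.0000 theta=0.2000
After 2 (thin lens f=38): x=-5.0000 theta=63/190 (≈0.3316)
After 3 (propagate distance d=28): x=407/95 (≈4.2842) theta=63/190 (≈0.3316)
After 4 (thin lens f=45): x=407/95 (≈4.2842) theta=2021/8550 (≈0.2364)
After 5 (propagate distance d=8): x=26399/4275 (≈6.1752) theta=2021/8550 (≈0.2364)
After 6 (thin lens f=35): x=26399/4275 (≈6.1752) theta=1993/33250 (≈0.0599)
After 7 (propagate distance d=21 (to screen)): x=317801/42750 (≈7.4339) theta=1993/33250 (≈0.0599)
Rounded to 4 decimal places: x = 7.4339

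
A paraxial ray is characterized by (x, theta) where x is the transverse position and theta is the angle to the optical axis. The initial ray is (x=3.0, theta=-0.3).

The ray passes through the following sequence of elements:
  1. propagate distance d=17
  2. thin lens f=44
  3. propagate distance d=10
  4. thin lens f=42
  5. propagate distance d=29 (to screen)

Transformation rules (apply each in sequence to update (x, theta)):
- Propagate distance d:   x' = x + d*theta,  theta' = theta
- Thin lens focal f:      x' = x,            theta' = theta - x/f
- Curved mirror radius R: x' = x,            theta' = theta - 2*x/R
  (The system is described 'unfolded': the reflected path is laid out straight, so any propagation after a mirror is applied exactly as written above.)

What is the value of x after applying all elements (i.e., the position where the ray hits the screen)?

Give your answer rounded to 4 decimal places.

Initial: x=3.0000 theta=-0.3000
After 1 (propagate distance d=17): x=-2.1000 theta=-0.3000
After 2 (thin lens f=44): x=-2.1000 theta=-111/440 (≈-0.2523)
After 3 (propagate distance d=10): x=-1017/220 (≈-4.6227) theta=-111/440 (≈-0.2523)
After 4 (thin lens f=42): x=-1017/220 (≈-4.6227) theta=-219/1540 (≈-0.1422)
After 5 (propagate distance d=29 (to screen)): x=-1347/154 (≈-8.7468) theta=-219/1540 (≈-0.1422)
Rounded to 4 decimal places: x = -8.7468

Answer: -8.7468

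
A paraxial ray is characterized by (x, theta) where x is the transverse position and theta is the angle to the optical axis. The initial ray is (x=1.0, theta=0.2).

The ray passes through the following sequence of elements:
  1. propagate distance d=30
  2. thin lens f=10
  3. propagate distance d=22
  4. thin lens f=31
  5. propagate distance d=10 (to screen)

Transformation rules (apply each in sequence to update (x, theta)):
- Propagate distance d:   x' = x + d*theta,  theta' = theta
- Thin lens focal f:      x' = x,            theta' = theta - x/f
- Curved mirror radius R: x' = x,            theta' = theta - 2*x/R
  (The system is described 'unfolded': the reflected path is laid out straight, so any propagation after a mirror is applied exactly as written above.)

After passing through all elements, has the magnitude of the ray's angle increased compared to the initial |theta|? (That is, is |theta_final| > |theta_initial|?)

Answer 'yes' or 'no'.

Initial: x=1.0000 theta=0.2000
After 1 (propagate distance d=30): x=7.0000 theta=0.2000
After 2 (thin lens f=10): x=7.0000 theta=-0.5000
After 3 (propagate distance d=22): x=-4.0000 theta=-0.5000
After 4 (thin lens f=31): x=-4.0000 theta=-23/62 (≈-0.3710)
After 5 (propagate distance d=10 (to screen)): x=-239/31 (≈-7.7097) theta=-23/62 (≈-0.3710)
|theta_initial|=0.2000 |theta_final|=23/62 (≈0.3710) -> increased

Answer: yes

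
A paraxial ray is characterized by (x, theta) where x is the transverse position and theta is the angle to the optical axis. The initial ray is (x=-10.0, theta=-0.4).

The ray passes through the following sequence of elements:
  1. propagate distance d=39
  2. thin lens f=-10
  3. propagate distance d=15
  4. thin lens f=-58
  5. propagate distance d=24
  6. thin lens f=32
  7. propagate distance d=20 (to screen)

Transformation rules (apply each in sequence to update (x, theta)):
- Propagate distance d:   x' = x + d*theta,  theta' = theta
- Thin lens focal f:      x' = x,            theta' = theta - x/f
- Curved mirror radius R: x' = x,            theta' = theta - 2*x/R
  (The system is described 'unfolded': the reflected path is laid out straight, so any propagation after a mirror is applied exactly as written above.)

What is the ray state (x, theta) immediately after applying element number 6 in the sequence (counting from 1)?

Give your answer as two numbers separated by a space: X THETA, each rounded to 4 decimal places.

Answer: -170.0055 1.1458

Derivation:
Initial: x=-10.0000 theta=-0.4000
After 1 (propagate distance d=39): x=-25.6000 theta=-0.4000
After 2 (thin lens f=-10): x=-25.6000 theta=-2.9600
After 3 (propagate distance d=15): x=-70.0000 theta=-2.9600
After 4 (thin lens f=-58): x=-70.0000 theta=-3021/725 (≈-4.1669)
After 5 (propagate distance d=24): x=-123254/725 (≈-170.0055) theta=-3021/725 (≈-4.1669)
After 6 (thin lens f=32): x=-123254/725 (≈-170.0055) theta=13291/11600 (≈1.1458)
Rounded to 4 decimal places: x = -170.0055, theta = 1.1458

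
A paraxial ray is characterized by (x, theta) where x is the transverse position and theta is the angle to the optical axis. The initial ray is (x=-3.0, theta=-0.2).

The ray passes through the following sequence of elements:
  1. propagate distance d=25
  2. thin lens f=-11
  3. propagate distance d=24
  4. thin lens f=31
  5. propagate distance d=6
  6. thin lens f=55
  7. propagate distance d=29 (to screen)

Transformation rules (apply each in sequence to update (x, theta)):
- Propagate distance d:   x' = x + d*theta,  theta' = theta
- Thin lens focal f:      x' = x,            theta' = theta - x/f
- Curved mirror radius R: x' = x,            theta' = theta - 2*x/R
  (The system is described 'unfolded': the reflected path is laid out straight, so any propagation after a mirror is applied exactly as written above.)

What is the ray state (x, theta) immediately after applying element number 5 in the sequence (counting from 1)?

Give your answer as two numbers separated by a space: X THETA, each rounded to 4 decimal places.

Initial: x=-3.0000 theta=-0.2000
After 1 (propagate distance d=25): x=-8.0000 theta=-0.2000
After 2 (thin lens f=-11): x=-8.0000 theta=-51/55 (≈-0.9273)
After 3 (propagate distance d=24): x=-1664/55 (≈-30.2545) theta=-51/55 (≈-0.9273)
After 4 (thin lens f=31): x=-1664/55 (≈-30.2545) theta=83/1705 (≈0.0487)
After 5 (propagate distance d=6): x=-51086/1705 (≈-29.9625) theta=83/1705 (≈0.0487)
Rounded to 4 decimal places: x = -29.9625, theta = 0.0487

Answer: -29.9625 0.0487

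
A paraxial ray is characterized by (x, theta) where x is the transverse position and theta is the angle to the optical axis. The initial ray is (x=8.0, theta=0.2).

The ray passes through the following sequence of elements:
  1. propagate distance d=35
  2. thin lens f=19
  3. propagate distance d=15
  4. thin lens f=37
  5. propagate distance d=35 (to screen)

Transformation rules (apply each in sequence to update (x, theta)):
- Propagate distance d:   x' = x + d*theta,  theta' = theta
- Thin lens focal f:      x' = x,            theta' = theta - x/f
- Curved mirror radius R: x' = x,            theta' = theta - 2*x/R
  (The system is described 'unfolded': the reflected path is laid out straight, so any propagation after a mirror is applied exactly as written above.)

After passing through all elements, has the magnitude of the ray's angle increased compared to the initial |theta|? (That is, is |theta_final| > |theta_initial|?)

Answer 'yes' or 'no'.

Answer: yes

Derivation:
Initial: x=8.0000 theta=0.2000
After 1 (propagate distance d=35): x=15.0000 theta=0.2000
After 2 (thin lens f=19): x=15.0000 theta=-56/95 (≈-0.5895)
After 3 (propagate distance d=15): x=117/19 (≈6.1579) theta=-56/95 (≈-0.5895)
After 4 (thin lens f=37): x=117/19 (≈6.1579) theta=-2657/3515 (≈-0.7559)
After 5 (propagate distance d=35 (to screen)): x=-14270/703 (≈-20.2987) theta=-2657/3515 (≈-0.7559)
|theta_initial|=0.2000 |theta_final|=2657/3515 (≈0.7559) -> increased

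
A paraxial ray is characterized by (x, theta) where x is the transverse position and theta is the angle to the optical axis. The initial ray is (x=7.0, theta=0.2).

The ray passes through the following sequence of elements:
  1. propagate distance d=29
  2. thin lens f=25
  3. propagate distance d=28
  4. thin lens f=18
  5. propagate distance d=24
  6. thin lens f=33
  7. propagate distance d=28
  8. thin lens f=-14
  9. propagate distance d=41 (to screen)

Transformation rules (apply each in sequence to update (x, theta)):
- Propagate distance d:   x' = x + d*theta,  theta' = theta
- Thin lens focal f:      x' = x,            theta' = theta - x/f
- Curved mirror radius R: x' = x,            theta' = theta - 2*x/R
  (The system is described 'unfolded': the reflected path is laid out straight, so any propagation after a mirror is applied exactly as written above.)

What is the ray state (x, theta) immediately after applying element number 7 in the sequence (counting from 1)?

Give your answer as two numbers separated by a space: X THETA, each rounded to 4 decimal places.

Answer: -16.3976 -0.2698

Derivation:
Initial: x=7.0000 theta=0.2000
After 1 (propagate distance d=29): x=12.8000 theta=0.2000
After 2 (thin lens f=25): x=12.8000 theta=-0.3120
After 3 (propagate distance d=28): x=4.0640 theta=-0.3120
After 4 (thin lens f=18): x=4.0640 theta=-121/225 (≈-0.5378)
After 5 (propagate distance d=24): x=-3316/375 (≈-8.8427) theta=-121/225 (≈-0.5378)
After 6 (thin lens f=33): x=-3316/375 (≈-8.8427) theta=-371/1375 (≈-0.2698)
After 7 (propagate distance d=28): x=-13528/825 (≈-16.3976) theta=-371/1375 (≈-0.2698)
Rounded to 4 decimal places: x = -16.3976, theta = -0.2698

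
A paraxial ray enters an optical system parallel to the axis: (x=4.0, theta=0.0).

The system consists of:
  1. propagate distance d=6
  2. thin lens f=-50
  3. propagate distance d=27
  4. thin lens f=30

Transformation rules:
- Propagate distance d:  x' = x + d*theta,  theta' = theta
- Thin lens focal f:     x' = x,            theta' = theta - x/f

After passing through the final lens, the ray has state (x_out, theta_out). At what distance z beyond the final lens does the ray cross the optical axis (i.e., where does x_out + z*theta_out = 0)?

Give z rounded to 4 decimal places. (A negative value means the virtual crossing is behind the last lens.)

Answer: 49.1489

Derivation:
Initial: x=4.0000 theta=0.0000
After 1 (propagate distance d=6): x=4.0000 theta=0.0000
After 2 (thin lens f=-50): x=4.0000 theta=0.0800
After 3 (propagate distance d=27): x=6.1600 theta=0.0800
After 4 (thin lens f=30): x=6.1600 theta=-47/375 (≈-0.1253)
z_focus = -x_out/theta_out = -(6.1600)/(-47/375) = 2310/47 ≈ 49.1489
Rounded to 4 decimal places: z = 49.1489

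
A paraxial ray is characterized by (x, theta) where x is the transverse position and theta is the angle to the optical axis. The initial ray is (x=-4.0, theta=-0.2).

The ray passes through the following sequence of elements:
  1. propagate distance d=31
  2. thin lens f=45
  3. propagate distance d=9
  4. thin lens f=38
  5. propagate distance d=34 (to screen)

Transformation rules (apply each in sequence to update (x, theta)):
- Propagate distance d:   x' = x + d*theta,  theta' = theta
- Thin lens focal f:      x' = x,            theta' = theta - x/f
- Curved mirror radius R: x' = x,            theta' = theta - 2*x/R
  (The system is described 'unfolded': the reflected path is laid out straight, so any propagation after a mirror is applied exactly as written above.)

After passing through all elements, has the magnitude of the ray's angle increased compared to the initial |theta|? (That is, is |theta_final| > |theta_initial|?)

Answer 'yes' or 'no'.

Initial: x=-4.0000 theta=-0.2000
After 1 (propagate distance d=31): x=-10.2000 theta=-0.2000
After 2 (thin lens f=45): x=-10.2000 theta=2/75 (≈0.0267)
After 3 (propagate distance d=9): x=-9.9600 theta=2/75 (≈0.0267)
After 4 (thin lens f=38): x=-9.9600 theta=823/2850 (≈0.2888)
After 5 (propagate distance d=34 (to screen)): x=-202/1425 (≈-0.1418) theta=823/2850 (≈0.2888)
|theta_initial|=0.2000 |theta_final|=823/2850 (≈0.2888) -> increased

Answer: yes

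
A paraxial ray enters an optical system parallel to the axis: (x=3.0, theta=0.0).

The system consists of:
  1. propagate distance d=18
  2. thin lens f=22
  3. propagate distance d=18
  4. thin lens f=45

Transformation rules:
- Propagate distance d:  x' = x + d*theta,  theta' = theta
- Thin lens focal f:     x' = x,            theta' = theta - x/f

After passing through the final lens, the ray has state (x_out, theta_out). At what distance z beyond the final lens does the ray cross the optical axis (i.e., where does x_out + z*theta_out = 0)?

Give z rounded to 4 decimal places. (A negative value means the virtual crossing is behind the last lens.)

Initial: x=3.0000 theta=0.0000
After 1 (propagate distance d=18): x=3.0000 theta=0.0000
After 2 (thin lens f=22): x=3.0000 theta=-3/22 (≈-0.1364)
After 3 (propagate distance d=18): x=6/11 (≈0.5455) theta=-3/22 (≈-0.1364)
After 4 (thin lens f=45): x=6/11 (≈0.5455) theta=-49/330 (≈-0.1485)
z_focus = -x_out/theta_out = -(6/11)/(-49/330) = 180/49 ≈ 3.6735
Rounded to 4 decimal places: z = 3.6735

Answer: 3.6735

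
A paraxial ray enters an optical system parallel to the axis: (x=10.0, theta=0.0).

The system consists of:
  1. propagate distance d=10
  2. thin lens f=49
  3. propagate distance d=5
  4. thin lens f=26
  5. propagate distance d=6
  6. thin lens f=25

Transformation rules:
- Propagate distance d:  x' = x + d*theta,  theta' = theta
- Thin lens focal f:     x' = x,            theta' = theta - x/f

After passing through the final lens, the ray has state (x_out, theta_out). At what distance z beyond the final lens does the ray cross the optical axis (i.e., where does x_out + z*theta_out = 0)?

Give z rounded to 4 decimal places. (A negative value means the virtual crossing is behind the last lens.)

Initial: x=10.0000 theta=0.0000
After 1 (propagate distance d=10): x=10.0000 theta=0.0000
After 2 (thin lens f=49): x=10.0000 theta=-10/49 (≈-0.2041)
After 3 (propagate distance d=5): x=440/49 (≈8.9796) theta=-10/49 (≈-0.2041)
After 4 (thin lens f=26): x=440/49 (≈8.9796) theta=-50/91 (≈-0.5495)
After 5 (propagate distance d=6): x=3620/637 (≈5.6829) theta=-50/91 (≈-0.5495)
After 6 (thin lens f=25): x=3620/637 (≈5.6829) theta=-2474/3185 (≈-0.7768)
z_focus = -x_out/theta_out = -(3620/637)/(-2474/3185) = 9050/1237 ≈ 7.3161
Rounded to 4 decimal places: z = 7.3161

Answer: 7.3161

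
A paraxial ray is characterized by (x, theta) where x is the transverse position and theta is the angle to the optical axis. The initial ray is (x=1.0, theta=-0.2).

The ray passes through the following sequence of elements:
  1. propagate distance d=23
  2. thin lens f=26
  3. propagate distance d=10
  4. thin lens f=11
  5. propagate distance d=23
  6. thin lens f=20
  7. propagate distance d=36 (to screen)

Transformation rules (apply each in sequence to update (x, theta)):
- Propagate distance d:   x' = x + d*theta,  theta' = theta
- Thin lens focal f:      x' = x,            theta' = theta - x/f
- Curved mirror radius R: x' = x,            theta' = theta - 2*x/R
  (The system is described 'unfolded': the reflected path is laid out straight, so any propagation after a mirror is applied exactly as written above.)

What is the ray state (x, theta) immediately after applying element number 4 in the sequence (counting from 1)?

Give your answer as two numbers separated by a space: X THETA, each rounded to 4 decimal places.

Initial: x=1.0000 theta=-0.2000
After 1 (propagate distance d=23): x=-3.6000 theta=-0.2000
After 2 (thin lens f=26): x=-3.6000 theta=-4/65 (≈-0.0615)
After 3 (propagate distance d=10): x=-274/65 (≈-4.2154) theta=-4/65 (≈-0.0615)
After 4 (thin lens f=11): x=-274/65 (≈-4.2154) theta=46/143 (≈0.3217)
Rounded to 4 decimal places: x = -4.2154, theta = 0.3217

Answer: -4.2154 0.3217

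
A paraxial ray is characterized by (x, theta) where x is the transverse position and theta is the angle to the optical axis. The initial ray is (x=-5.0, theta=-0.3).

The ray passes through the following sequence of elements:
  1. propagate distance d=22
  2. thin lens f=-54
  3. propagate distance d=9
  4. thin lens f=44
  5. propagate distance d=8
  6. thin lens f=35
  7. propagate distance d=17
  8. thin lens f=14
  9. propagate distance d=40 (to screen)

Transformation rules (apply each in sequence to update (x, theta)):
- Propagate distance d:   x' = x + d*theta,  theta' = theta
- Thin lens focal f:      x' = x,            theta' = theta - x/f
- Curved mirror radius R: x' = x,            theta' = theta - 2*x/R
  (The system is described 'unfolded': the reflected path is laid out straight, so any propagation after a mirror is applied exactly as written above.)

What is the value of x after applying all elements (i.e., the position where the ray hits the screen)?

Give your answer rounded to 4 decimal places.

Initial: x=-5.0000 theta=-0.3000
After 1 (propagate distance d=22): x=-11.6000 theta=-0.3000
After 2 (thin lens f=-54): x=-11.6000 theta=-139/270 (≈-0.5148)
After 3 (propagate distance d=9): x=-487/30 (≈-16.2333) theta=-139/270 (≈-0.5148)
After 4 (thin lens f=44): x=-487/30 (≈-16.2333) theta=-1733/11880 (≈-0.1459)
After 5 (propagate distance d=8): x=-51679/2970 (≈-17.4003) theta=-1733/11880 (≈-0.1459)
After 6 (thin lens f=35): x=-51679/2970 (≈-17.4003) theta=16229/46200 (≈0.3513)
After 7 (propagate distance d=17): x=-4752023/415800 (≈-11.4286) theta=16229/46200 (≈0.3513)
After 8 (thin lens f=14): x=-4752023/415800 (≈-11.4286) theta=6796877/5821200 (≈1.1676)
After 9 (propagate distance d=40 (to screen)): x=102673379/2910600 (≈35.2757) theta=6796877/5821200 (≈1.1676)
Rounded to 4 decimal places: x = 35.2757

Answer: 35.2757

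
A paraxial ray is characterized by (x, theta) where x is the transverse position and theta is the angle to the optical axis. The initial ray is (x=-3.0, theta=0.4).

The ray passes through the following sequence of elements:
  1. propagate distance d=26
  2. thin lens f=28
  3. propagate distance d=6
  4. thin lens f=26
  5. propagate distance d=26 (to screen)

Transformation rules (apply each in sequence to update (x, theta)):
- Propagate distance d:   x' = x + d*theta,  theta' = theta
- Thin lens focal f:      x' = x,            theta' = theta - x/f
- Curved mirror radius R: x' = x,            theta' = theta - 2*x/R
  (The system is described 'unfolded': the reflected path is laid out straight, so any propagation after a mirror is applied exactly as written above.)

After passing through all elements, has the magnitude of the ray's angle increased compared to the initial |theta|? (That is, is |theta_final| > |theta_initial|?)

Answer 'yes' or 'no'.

Answer: no

Derivation:
Initial: x=-3.0000 theta=0.4000
After 1 (propagate distance d=26): x=7.4000 theta=0.4000
After 2 (thin lens f=28): x=7.4000 theta=19/140 (≈0.1357)
After 3 (propagate distance d=6): x=115/14 (≈8.2143) theta=19/140 (≈0.1357)
After 4 (thin lens f=26): x=115/14 (≈8.2143) theta=-82/455 (≈-0.1802)
After 5 (propagate distance d=26 (to screen)): x=247/70 (≈3.5286) theta=-82/455 (≈-0.1802)
|theta_initial|=0.4000 |theta_final|=82/455 (≈0.1802) -> not increased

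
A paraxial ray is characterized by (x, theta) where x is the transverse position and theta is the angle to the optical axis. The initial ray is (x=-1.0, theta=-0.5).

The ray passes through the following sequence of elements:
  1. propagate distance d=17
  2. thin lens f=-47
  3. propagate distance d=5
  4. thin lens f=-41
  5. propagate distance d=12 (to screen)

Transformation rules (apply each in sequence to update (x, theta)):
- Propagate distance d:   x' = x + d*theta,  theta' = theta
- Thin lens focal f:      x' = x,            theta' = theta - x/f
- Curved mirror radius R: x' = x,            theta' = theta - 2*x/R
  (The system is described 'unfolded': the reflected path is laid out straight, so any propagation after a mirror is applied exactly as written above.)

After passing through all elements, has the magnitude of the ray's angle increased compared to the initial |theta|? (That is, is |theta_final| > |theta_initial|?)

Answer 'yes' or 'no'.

Answer: yes

Derivation:
Initial: x=-1.0000 theta=-0.5000
After 1 (propagate distance d=17): x=-9.5000 theta=-0.5000
After 2 (thin lens f=-47): x=-9.5000 theta=-33/47 (≈-0.7021)
After 3 (propagate distance d=5): x=-1223/94 (≈-13.0106) theta=-33/47 (≈-0.7021)
After 4 (thin lens f=-41): x=-1223/94 (≈-13.0106) theta=-3929/3854 (≈-1.0195)
After 5 (propagate distance d=12 (to screen)): x=-97291/3854 (≈-25.2442) theta=-3929/3854 (≈-1.0195)
|theta_initial|=0.5000 |theta_final|=3929/3854 (≈1.0195) -> increased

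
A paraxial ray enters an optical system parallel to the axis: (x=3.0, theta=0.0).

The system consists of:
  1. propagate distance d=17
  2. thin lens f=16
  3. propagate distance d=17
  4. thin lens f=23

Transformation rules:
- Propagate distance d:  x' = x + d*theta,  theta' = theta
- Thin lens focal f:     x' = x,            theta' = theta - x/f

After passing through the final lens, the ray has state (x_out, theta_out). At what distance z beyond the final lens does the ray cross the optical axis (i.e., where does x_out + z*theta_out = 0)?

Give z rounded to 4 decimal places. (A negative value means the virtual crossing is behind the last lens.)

Answer: -1.0455

Derivation:
Initial: x=3.0000 theta=0.0000
After 1 (propagate distance d=17): x=3.0000 theta=0.0000
After 2 (thin lens f=16): x=3.0000 theta=-0.1875
After 3 (propagate distance d=17): x=-0.1875 theta=-0.1875
After 4 (thin lens f=23): x=-0.1875 theta=-33/184 (≈-0.1793)
z_focus = -x_out/theta_out = -(-0.1875)/(-33/184) = -23/22 ≈ -1.0455
Rounded to 4 decimal places: z = -1.0455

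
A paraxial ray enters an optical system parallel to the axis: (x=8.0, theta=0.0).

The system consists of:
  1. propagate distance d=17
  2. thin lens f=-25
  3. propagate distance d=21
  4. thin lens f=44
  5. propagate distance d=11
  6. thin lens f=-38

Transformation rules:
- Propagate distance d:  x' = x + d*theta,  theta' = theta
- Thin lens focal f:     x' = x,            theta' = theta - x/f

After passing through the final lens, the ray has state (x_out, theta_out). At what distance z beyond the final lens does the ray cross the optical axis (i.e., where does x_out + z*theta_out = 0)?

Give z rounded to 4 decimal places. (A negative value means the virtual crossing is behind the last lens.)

Answer: -39.4995

Derivation:
Initial: x=8.0000 theta=0.0000
After 1 (propagate distance d=17): x=8.0000 theta=0.0000
After 2 (thin lens f=-25): x=8.0000 theta=0.3200
After 3 (propagate distance d=21): x=14.7200 theta=0.3200
After 4 (thin lens f=44): x=14.7200 theta=-4/275 (≈-0.0145)
After 5 (propagate distance d=11): x=14.5600 theta=-4/275 (≈-0.0145)
After 6 (thin lens f=-38): x=14.5600 theta=1926/5225 (≈0.3686)
z_focus = -x_out/theta_out = -(14.5600)/(1926/5225) = -38038/963 ≈ -39.4995
Rounded to 4 decimal places: z = -39.4995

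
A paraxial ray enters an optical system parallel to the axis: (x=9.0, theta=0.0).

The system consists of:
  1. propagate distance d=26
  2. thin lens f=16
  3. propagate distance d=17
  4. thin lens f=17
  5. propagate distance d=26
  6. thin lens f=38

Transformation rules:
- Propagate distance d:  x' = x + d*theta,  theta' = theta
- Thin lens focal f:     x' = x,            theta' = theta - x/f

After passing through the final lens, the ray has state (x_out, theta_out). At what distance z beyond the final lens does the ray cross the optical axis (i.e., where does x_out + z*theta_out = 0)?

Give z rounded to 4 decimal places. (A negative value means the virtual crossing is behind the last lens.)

Initial: x=9.0000 theta=0.0000
After 1 (propagate distance d=26): x=9.0000 theta=0.0000
After 2 (thin lens f=16): x=9.0000 theta=-0.5625
After 3 (propagate distance d=17): x=-0.5625 theta=-0.5625
After 4 (thin lens f=17): x=-0.5625 theta=-9/17 (≈-0.5294)
After 5 (propagate distance d=26): x=-3897/272 (≈-14.3272) theta=-9/17 (≈-0.5294)
After 6 (thin lens f=38): x=-3897/272 (≈-14.3272) theta=-1575/10336 (≈-0.1524)
z_focus = -x_out/theta_out = -(-3897/272)/(-1575/10336) = -16454/175 ≈ -94.0229
Rounded to 4 decimal places: z = -94.0229

Answer: -94.0229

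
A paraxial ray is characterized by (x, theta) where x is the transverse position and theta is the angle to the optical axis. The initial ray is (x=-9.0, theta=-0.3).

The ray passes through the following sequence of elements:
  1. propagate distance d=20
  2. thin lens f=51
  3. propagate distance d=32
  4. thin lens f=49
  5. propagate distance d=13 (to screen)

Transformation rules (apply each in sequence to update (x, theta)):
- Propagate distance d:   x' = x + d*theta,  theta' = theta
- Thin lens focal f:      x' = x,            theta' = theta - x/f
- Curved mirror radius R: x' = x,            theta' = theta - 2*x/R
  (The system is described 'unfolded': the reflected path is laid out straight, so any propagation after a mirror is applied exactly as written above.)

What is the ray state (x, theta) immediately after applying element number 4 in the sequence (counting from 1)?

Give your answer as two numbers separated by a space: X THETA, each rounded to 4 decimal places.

Initial: x=-9.0000 theta=-0.3000
After 1 (propagate distance d=20): x=-15.0000 theta=-0.3000
After 2 (thin lens f=51): x=-15.0000 theta=-1/170 (≈-0.0059)
After 3 (propagate distance d=32): x=-1291/85 (≈-15.1882) theta=-1/170 (≈-0.0059)
After 4 (thin lens f=49): x=-1291/85 (≈-15.1882) theta=149/490 (≈0.3041)
Rounded to 4 decimal places: x = -15.1882, theta = 0.3041

Answer: -15.1882 0.3041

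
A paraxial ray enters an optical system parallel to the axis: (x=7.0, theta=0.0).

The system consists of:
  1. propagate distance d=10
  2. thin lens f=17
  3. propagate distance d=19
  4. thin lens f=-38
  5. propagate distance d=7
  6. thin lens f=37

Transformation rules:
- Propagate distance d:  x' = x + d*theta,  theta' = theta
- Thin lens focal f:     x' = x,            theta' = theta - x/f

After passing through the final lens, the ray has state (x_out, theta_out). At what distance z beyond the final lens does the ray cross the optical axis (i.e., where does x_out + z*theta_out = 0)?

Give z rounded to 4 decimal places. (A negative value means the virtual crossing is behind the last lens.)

Initial: x=7.0000 theta=0.0000
After 1 (propagate distance d=10): x=7.0000 theta=0.0000
After 2 (thin lens f=17): x=7.0000 theta=-7/17 (≈-0.4118)
After 3 (propagate distance d=19): x=-14/17 (≈-0.8235) theta=-7/17 (≈-0.4118)
After 4 (thin lens f=-38): x=-14/17 (≈-0.8235) theta=-140/323 (≈-0.4334)
After 5 (propagate distance d=7): x=-1246/323 (≈-3.8576) theta=-140/323 (≈-0.4334)
After 6 (thin lens f=37): x=-1246/323 (≈-3.8576) theta=-3934/11951 (≈-0.3292)
z_focus = -x_out/theta_out = -(-1246/323)/(-3934/11951) = -3293/281 ≈ -11.7189
Rounded to 4 decimal places: z = -11.7189

Answer: -11.7189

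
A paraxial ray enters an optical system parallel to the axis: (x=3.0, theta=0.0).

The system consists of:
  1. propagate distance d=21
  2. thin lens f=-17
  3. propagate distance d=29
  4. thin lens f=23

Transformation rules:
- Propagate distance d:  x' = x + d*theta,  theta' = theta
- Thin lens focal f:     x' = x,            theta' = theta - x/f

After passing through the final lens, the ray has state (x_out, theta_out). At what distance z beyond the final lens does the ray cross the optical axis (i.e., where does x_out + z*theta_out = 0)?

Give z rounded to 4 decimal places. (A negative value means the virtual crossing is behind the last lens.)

Answer: 46.0000

Derivation:
Initial: x=3.0000 theta=0.0000
After 1 (propagate distance d=21): x=3.0000 theta=0.0000
After 2 (thin lens f=-17): x=3.0000 theta=3/17 (≈0.1765)
After 3 (propagate distance d=29): x=138/17 (≈8.1176) theta=3/17 (≈0.1765)
After 4 (thin lens f=23): x=138/17 (≈8.1176) theta=-3/17 (≈-0.1765)
z_focus = -x_out/theta_out = -(138/17)/(-3/17) = 46.0000
Rounded to 4 decimal places: z = 46.0000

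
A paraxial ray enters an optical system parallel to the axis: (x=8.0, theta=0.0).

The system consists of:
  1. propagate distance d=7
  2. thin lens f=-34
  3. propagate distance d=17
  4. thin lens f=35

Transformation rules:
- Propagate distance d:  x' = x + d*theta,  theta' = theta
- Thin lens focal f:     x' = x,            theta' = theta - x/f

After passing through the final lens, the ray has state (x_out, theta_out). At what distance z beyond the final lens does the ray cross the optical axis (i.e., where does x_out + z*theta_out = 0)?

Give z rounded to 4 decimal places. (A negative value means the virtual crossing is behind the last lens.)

Initial: x=8.0000 theta=0.0000
After 1 (propagate distance d=7): x=8.0000 theta=0.0000
After 2 (thin lens f=-34): x=8.0000 theta=4/17 (≈0.2353)
After 3 (propagate distance d=17): x=12.0000 theta=4/17 (≈0.2353)
After 4 (thin lens f=35): x=12.0000 theta=-64/595 (≈-0.1076)
z_focus = -x_out/theta_out = -(12.0000)/(-64/595) = 111.5625
Rounded to 4 decimal places: z = 111.5625

Answer: 111.5625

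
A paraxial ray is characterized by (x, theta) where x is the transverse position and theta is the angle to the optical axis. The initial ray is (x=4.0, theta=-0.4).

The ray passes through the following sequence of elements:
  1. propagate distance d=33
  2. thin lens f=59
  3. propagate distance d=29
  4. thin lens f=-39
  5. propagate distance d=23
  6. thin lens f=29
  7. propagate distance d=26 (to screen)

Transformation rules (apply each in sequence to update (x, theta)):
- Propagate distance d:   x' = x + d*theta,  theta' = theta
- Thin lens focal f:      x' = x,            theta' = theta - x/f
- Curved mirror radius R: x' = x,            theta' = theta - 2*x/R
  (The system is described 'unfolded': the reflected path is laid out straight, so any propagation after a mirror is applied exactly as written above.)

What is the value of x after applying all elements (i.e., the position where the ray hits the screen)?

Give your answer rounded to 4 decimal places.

Initial: x=4.0000 theta=-0.4000
After 1 (propagate distance d=33): x=-9.2000 theta=-0.4000
After 2 (thin lens f=59): x=-9.2000 theta=-72/295 (≈-0.2441)
After 3 (propagate distance d=29): x=-4802/295 (≈-16.2780) theta=-72/295 (≈-0.2441)
After 4 (thin lens f=-39): x=-4802/295 (≈-16.2780) theta=-1522/2301 (≈-0.6615)
After 5 (propagate distance d=23): x=-362308/11505 (≈-31.4914) theta=-1522/2301 (≈-0.6615)
After 6 (thin lens f=29): x=-362308/11505 (≈-31.4914) theta=47206/111215 (≈0.4245)
After 7 (propagate distance d=26 (to screen)): x=-6824864/333645 (≈-20.4555) theta=47206/111215 (≈0.4245)
Rounded to 4 decimal places: x = -20.4555

Answer: -20.4555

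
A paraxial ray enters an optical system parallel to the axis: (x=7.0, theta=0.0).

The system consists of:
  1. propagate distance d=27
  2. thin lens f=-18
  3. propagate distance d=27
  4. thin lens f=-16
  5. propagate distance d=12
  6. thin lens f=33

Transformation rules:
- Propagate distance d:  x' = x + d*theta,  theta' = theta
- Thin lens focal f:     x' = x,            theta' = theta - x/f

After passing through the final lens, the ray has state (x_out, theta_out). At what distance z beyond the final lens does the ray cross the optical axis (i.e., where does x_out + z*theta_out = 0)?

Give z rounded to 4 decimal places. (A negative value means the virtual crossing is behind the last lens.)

Answer: -85.4118

Derivation:
Initial: x=7.0000 theta=0.0000
After 1 (propagate distance d=27): x=7.0000 theta=0.0000
After 2 (thin lens f=-18): x=7.0000 theta=7/18 (≈0.3889)
After 3 (propagate distance d=27): x=17.5000 theta=7/18 (≈0.3889)
After 4 (thin lens f=-16): x=17.5000 theta=427/288 (≈1.4826)
After 5 (propagate distance d=12): x=847/24 (≈35.2917) theta=427/288 (≈1.4826)
After 6 (thin lens f=33): x=847/24 (≈35.2917) theta=119/288 (≈0.4132)
z_focus = -x_out/theta_out = -(847/24)/(119/288) = -1452/17 ≈ -85.4118
Rounded to 4 decimal places: z = -85.4118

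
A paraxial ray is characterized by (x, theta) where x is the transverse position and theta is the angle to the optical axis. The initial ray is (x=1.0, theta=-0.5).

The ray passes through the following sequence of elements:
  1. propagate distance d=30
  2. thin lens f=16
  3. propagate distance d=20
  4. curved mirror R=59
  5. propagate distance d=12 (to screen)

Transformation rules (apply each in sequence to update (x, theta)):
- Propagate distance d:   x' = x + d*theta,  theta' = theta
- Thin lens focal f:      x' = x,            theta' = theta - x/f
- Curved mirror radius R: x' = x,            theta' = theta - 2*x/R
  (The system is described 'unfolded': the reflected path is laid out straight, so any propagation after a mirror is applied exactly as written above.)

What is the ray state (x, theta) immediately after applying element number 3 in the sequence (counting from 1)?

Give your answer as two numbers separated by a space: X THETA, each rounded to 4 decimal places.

Answer: -6.5000 0.3750

Derivation:
Initial: x=1.0000 theta=-0.5000
After 1 (propagate distance d=30): x=-14.0000 theta=-0.5000
After 2 (thin lens f=16): x=-14.0000 theta=0.3750
After 3 (propagate distance d=20): x=-6.5000 theta=0.3750
Rounded to 4 decimal places: x = -6.5000, theta = 0.3750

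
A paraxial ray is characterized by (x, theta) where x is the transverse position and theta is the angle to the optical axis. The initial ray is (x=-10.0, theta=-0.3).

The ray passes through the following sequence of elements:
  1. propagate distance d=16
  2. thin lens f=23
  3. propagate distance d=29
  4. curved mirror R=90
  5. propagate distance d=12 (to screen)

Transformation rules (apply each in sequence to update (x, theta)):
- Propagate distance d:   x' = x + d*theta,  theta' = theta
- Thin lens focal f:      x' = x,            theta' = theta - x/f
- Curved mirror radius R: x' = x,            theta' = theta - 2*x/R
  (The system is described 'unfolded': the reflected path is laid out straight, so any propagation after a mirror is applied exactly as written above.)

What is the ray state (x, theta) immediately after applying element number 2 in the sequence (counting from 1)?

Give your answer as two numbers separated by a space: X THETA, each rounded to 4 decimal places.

Initial: x=-10.0000 theta=-0.3000
After 1 (propagate distance d=16): x=-14.8000 theta=-0.3000
After 2 (thin lens f=23): x=-14.8000 theta=79/230 (≈0.3435)
Rounded to 4 decimal places: x = -14.8000, theta = 0.3435

Answer: -14.8000 0.3435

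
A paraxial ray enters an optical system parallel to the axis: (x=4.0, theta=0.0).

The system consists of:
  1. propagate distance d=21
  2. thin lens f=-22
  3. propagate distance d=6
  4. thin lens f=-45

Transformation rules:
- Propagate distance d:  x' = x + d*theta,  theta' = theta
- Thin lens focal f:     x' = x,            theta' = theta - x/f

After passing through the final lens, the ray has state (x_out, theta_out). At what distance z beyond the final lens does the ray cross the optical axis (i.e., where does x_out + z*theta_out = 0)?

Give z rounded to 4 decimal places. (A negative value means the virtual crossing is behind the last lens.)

Answer: -17.2603

Derivation:
Initial: x=4.0000 theta=0.0000
After 1 (propagate distance d=21): x=4.0000 theta=0.0000
After 2 (thin lens f=-22): x=4.0000 theta=2/11 (≈0.1818)
After 3 (propagate distance d=6): x=56/11 (≈5.0909) theta=2/11 (≈0.1818)
After 4 (thin lens f=-45): x=56/11 (≈5.0909) theta=146/495 (≈0.2949)
z_focus = -x_out/theta_out = -(56/11)/(146/495) = -1260/73 ≈ -17.2603
Rounded to 4 decimal places: z = -17.2603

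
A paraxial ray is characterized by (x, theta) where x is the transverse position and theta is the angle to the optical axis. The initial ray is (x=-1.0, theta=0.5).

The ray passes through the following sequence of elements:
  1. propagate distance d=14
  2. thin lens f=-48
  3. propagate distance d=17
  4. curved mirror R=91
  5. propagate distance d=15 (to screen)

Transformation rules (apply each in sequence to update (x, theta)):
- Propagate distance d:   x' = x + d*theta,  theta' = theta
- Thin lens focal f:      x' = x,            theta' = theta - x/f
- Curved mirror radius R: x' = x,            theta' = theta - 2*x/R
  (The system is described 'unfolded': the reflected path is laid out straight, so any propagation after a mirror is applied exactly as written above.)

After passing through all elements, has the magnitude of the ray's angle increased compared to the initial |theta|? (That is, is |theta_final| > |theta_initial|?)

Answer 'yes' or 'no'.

Answer: no

Derivation:
Initial: x=-1.0000 theta=0.5000
After 1 (propagate distance d=14): x=6.0000 theta=0.5000
After 2 (thin lens f=-48): x=6.0000 theta=0.6250
After 3 (propagate distance d=17): x=16.6250 theta=0.6250
After 4 (curved mirror R=91): x=16.6250 theta=27/104 (≈0.2596)
After 5 (propagate distance d=15 (to screen)): x=1067/52 (≈20.5192) theta=27/104 (≈0.2596)
|theta_initial|=0.5000 |theta_final|=27/104 (≈0.2596) -> not increased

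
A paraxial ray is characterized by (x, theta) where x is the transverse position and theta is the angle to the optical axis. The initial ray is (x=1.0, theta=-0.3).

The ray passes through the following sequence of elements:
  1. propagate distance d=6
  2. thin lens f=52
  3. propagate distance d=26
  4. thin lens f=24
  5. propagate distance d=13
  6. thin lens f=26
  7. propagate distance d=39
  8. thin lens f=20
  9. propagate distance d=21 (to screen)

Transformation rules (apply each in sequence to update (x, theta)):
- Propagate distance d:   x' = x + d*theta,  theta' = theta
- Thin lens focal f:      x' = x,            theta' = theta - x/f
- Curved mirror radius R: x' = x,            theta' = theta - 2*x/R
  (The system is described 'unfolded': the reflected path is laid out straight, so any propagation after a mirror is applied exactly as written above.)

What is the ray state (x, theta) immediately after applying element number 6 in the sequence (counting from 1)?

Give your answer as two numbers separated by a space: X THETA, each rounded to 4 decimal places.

Answer: -7.4583 0.3439

Derivation:
Initial: x=1.0000 theta=-0.3000
After 1 (propagate distance d=6): x=-0.8000 theta=-0.3000
After 2 (thin lens f=52): x=-0.8000 theta=-37/130 (≈-0.2846)
After 3 (propagate distance d=26): x=-8.2000 theta=-37/130 (≈-0.2846)
After 4 (thin lens f=24): x=-8.2000 theta=89/1560 (≈0.0571)
After 5 (propagate distance d=13): x=-179/24 (≈-7.4583) theta=89/1560 (≈0.0571)
After 6 (thin lens f=26): x=-179/24 (≈-7.4583) theta=1073/3120 (≈0.3439)
Rounded to 4 decimal places: x = -7.4583, theta = 0.3439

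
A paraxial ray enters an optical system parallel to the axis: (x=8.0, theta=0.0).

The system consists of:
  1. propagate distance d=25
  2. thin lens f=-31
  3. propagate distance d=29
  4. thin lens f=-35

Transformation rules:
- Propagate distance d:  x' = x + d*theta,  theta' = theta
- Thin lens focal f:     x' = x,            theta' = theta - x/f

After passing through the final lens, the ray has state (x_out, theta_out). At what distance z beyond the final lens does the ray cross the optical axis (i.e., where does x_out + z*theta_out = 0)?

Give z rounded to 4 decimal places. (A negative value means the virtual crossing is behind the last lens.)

Answer: -22.1053

Derivation:
Initial: x=8.0000 theta=0.0000
After 1 (propagate distance d=25): x=8.0000 theta=0.0000
After 2 (thin lens f=-31): x=8.0000 theta=8/31 (≈0.2581)
After 3 (propagate distance d=29): x=480/31 (≈15.4839) theta=8/31 (≈0.2581)
After 4 (thin lens f=-35): x=480/31 (≈15.4839) theta=152/217 (≈0.7005)
z_focus = -x_out/theta_out = -(480/31)/(152/217) = -420/19 ≈ -22.1053
Rounded to 4 decimal places: z = -22.1053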